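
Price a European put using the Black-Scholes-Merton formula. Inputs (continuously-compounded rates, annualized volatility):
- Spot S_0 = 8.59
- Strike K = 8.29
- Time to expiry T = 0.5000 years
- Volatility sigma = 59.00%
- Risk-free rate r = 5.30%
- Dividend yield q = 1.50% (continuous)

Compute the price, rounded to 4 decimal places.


d1 = (ln(S/K) + (r - q + 0.5*sigma^2) * T) / (sigma * sqrt(T)) = 0.33934837
d2 = d1 - sigma * sqrt(T) = -0.07784463
exp(-rT) = 0.97384804; exp(-qT) = 0.99252805
P = K * exp(-rT) * N(-d2) - S_0 * exp(-qT) * N(-d1)
N(-d1) = 0.36717365; N(-d2) = 0.53102418
P = 8.2900 * 0.97384804 * 0.53102418 - 8.5900 * 0.99252805 * 0.36717365 = 1.1566

Answer: Price = 1.1566


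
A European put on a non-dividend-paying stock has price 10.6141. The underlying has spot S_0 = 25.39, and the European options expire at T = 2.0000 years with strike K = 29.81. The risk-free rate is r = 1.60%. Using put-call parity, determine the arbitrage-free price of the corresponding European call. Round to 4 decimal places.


Answer: Call price = 7.1329

Derivation:
Put-call parity: C - P = S_0 * exp(-qT) - K * exp(-rT).
S_0 * exp(-qT) = 25.3900 * 1.00000000 = 25.39000000
K * exp(-rT) = 29.8100 * 0.96850658 = 28.87118121
C = P + S*exp(-qT) - K*exp(-rT)
C = 10.6141 + 25.39000000 - 28.87118121 = 7.1329


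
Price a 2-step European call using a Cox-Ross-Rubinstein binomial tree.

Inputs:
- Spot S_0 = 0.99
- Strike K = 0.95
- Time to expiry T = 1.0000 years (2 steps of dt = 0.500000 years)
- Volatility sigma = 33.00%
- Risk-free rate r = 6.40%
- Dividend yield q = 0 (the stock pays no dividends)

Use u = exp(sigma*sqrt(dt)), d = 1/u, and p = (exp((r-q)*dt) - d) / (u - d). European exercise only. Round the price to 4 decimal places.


dt = T/N = 0.500000
u = exp(sigma*sqrt(dt)) = 1.262817; d = 1/u = 0.791880
p = (exp((r-q)*dt) - d) / (u - d) = 0.510975
Discount per step: exp(-r*dt) = 0.968507
Stock lattice S(k, i) with i counting down-moves:
  k=0: S(0,0) = 0.9900
  k=1: S(1,0) = 1.2502; S(1,1) = 0.7840
  k=2: S(2,0) = 1.5788; S(2,1) = 0.9900; S(2,2) = 0.6208
Terminal payoffs V(N, i) = max(S_T - K, 0):
  V(2,0) = 0.628761; V(2,1) = 0.040000; V(2,2) = 0.000000
Backward induction: V(k, i) = exp(-r*dt) * [p * V(k+1, i) + (1-p) * V(k+1, i+1)].
  V(1,0) = exp(-r*dt) * [p*0.628761 + (1-p)*0.040000] = 0.330108
  V(1,1) = exp(-r*dt) * [p*0.040000 + (1-p)*0.000000] = 0.019795
  V(0,0) = exp(-r*dt) * [p*0.330108 + (1-p)*0.019795] = 0.172740

Answer: Price = V(0,0) = 0.1727


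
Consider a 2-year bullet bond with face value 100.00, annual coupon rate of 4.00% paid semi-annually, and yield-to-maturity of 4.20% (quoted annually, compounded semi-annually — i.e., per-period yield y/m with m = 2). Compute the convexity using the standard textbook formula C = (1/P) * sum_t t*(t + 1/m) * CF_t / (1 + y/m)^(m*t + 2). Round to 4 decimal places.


Coupon per period c = face * coupon_rate / m = 2.000000
Periods per year m = 2; per-period yield y/m = 0.021000
Number of cashflows N = 4
Cashflows (t years, CF_t, discount factor 1/(1+y/m)^(m*t), PV):
  t = 0.5000: CF_t = 2.000000, DF = 0.979432, PV = 1.958864
  t = 1.0000: CF_t = 2.000000, DF = 0.959287, PV = 1.918574
  t = 1.5000: CF_t = 2.000000, DF = 0.939556, PV = 1.879112
  t = 2.0000: CF_t = 102.000000, DF = 0.920231, PV = 93.863599
Price P = sum_t PV_t = 99.620149
Convexity numerator sum_t t*(t + 1/m) * CF_t / (1+y/m)^(m*t + 2):
  t = 0.5000: term = 0.939556
  t = 1.0000: term = 2.760694
  t = 1.5000: term = 5.407824
  t = 2.0000: term = 450.210608
Convexity = (1/P) * sum = 459.318682 / 99.620149 = 4.610701

Answer: Convexity = 4.6107


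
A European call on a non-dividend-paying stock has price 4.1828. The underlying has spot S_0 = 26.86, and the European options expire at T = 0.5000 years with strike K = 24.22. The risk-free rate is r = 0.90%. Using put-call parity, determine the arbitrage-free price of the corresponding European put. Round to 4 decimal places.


Answer: Put price = 1.4341

Derivation:
Put-call parity: C - P = S_0 * exp(-qT) - K * exp(-rT).
S_0 * exp(-qT) = 26.8600 * 1.00000000 = 26.86000000
K * exp(-rT) = 24.2200 * 0.99551011 = 24.11125486
P = C - S*exp(-qT) + K*exp(-rT)
P = 4.1828 - 26.86000000 + 24.11125486 = 1.4341


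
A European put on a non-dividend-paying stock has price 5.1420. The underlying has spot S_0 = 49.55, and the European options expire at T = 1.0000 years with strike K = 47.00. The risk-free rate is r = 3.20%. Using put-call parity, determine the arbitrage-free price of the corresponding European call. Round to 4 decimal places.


Put-call parity: C - P = S_0 * exp(-qT) - K * exp(-rT).
S_0 * exp(-qT) = 49.5500 * 1.00000000 = 49.55000000
K * exp(-rT) = 47.0000 * 0.96850658 = 45.51980936
C = P + S*exp(-qT) - K*exp(-rT)
C = 5.1420 + 49.55000000 - 45.51980936 = 9.1722

Answer: Call price = 9.1722


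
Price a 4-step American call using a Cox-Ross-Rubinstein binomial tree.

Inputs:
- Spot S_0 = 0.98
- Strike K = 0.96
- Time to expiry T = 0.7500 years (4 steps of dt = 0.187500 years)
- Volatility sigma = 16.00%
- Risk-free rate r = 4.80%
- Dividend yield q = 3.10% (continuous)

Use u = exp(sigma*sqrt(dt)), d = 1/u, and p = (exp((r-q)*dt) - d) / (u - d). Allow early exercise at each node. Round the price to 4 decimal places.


dt = T/N = 0.187500
u = exp(sigma*sqrt(dt)) = 1.071738; d = 1/u = 0.933063
p = (exp((r-q)*dt) - d) / (u - d) = 0.505708
Discount per step: exp(-r*dt) = 0.991040
Stock lattice S(k, i) with i counting down-moves:
  k=0: S(0,0) = 0.9800
  k=1: S(1,0) = 1.0503; S(1,1) = 0.9144
  k=2: S(2,0) = 1.1257; S(2,1) = 0.9800; S(2,2) = 0.8532
  k=3: S(3,0) = 1.2064; S(3,1) = 1.0503; S(3,2) = 0.9144; S(3,3) = 0.7961
  k=4: S(4,0) = 1.2929; S(4,1) = 1.1257; S(4,2) = 0.9800; S(4,3) = 0.8532; S(4,4) = 0.7428
Terminal payoffs V(N, i) = max(S_T - K, 0):
  V(4,0) = 0.332949; V(4,1) = 0.165651; V(4,2) = 0.020000; V(4,3) = 0.000000; V(4,4) = 0.000000
Backward induction: V(k, i) = exp(-r*dt) * [p * V(k+1, i) + (1-p) * V(k+1, i+1)]; then take max(V_cont, immediate exercise) for American.
  V(3,0) = exp(-r*dt) * [p*0.332949 + (1-p)*0.165651] = 0.248013; exercise = 0.246403; V(3,0) = max -> 0.248013
  V(3,1) = exp(-r*dt) * [p*0.165651 + (1-p)*0.020000] = 0.092818; exercise = 0.090304; V(3,1) = max -> 0.092818
  V(3,2) = exp(-r*dt) * [p*0.020000 + (1-p)*0.000000] = 0.010024; exercise = 0.000000; V(3,2) = max -> 0.010024
  V(3,3) = exp(-r*dt) * [p*0.000000 + (1-p)*0.000000] = 0.000000; exercise = 0.000000; V(3,3) = max -> 0.000000
  V(2,0) = exp(-r*dt) * [p*0.248013 + (1-p)*0.092818] = 0.169766; exercise = 0.165651; V(2,0) = max -> 0.169766
  V(2,1) = exp(-r*dt) * [p*0.092818 + (1-p)*0.010024] = 0.051428; exercise = 0.020000; V(2,1) = max -> 0.051428
  V(2,2) = exp(-r*dt) * [p*0.010024 + (1-p)*0.000000] = 0.005024; exercise = 0.000000; V(2,2) = max -> 0.005024
  V(1,0) = exp(-r*dt) * [p*0.169766 + (1-p)*0.051428] = 0.110276; exercise = 0.090304; V(1,0) = max -> 0.110276
  V(1,1) = exp(-r*dt) * [p*0.051428 + (1-p)*0.005024] = 0.028236; exercise = 0.000000; V(1,1) = max -> 0.028236
  V(0,0) = exp(-r*dt) * [p*0.110276 + (1-p)*0.028236] = 0.069099; exercise = 0.020000; V(0,0) = max -> 0.069099

Answer: Price = V(0,0) = 0.0691


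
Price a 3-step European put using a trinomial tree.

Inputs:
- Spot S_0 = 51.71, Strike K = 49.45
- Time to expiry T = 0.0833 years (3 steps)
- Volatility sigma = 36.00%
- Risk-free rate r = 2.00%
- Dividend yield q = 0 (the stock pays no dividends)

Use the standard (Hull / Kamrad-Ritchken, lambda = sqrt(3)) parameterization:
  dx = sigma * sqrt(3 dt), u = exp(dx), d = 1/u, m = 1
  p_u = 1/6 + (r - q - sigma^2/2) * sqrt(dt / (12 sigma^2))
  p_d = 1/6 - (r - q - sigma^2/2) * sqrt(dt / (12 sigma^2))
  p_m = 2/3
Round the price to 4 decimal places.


dt = T/N = 0.027767; dx = sigma*sqrt(3*dt) = 0.103902
u = exp(dx) = 1.109492; d = 1/u = 0.901313
p_u = 0.160681, p_m = 0.666667, p_d = 0.172653
Discount per step: exp(-r*dt) = 0.999445
Stock lattice S(k, j) with j the centered position index:
  k=0: S(0,+0) = 51.7100
  k=1: S(1,-1) = 46.6069; S(1,+0) = 51.7100; S(1,+1) = 57.3718
  k=2: S(2,-2) = 42.0074; S(2,-1) = 46.6069; S(2,+0) = 51.7100; S(2,+1) = 57.3718; S(2,+2) = 63.6536
  k=3: S(3,-3) = 37.8619; S(3,-2) = 42.0074; S(3,-1) = 46.6069; S(3,+0) = 51.7100; S(3,+1) = 57.3718; S(3,+2) = 63.6536; S(3,+3) = 70.6231
Terminal payoffs V(N, j) = max(K - S_T, 0):
  V(3,-3) = 11.588135; V(3,-2) = 7.442563; V(3,-1) = 2.843085; V(3,+0) = 0.000000; V(3,+1) = 0.000000; V(3,+2) = 0.000000; V(3,+3) = 0.000000
Backward induction: V(k, j) = exp(-r*dt) * [p_u * V(k+1, j+1) + p_m * V(k+1, j) + p_d * V(k+1, j-1)]
  V(2,-2) = exp(-r*dt) * [p_u*2.843085 + p_m*7.442563 + p_d*11.588135] = 7.415142
  V(2,-1) = exp(-r*dt) * [p_u*0.000000 + p_m*2.843085 + p_d*7.442563] = 3.178604
  V(2,+0) = exp(-r*dt) * [p_u*0.000000 + p_m*0.000000 + p_d*2.843085] = 0.490594
  V(2,+1) = exp(-r*dt) * [p_u*0.000000 + p_m*0.000000 + p_d*0.000000] = 0.000000
  V(2,+2) = exp(-r*dt) * [p_u*0.000000 + p_m*0.000000 + p_d*0.000000] = 0.000000
  V(1,-1) = exp(-r*dt) * [p_u*0.490594 + p_m*3.178604 + p_d*7.415142] = 3.476212
  V(1,+0) = exp(-r*dt) * [p_u*0.000000 + p_m*0.490594 + p_d*3.178604] = 0.875371
  V(1,+1) = exp(-r*dt) * [p_u*0.000000 + p_m*0.000000 + p_d*0.490594] = 0.084655
  V(0,+0) = exp(-r*dt) * [p_u*0.084655 + p_m*0.875371 + p_d*3.476212] = 1.196696

Answer: Price = V(0,0) = 1.1967


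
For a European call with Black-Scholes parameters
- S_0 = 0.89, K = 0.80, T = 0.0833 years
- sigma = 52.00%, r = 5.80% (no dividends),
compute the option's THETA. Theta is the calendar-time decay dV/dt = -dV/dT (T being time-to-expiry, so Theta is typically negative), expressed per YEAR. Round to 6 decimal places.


d1 = 0.8175802297; d2 = 0.6674991849
phi(d1) = 0.2856016563; exp(-qT) = 1.0000000000; exp(-rT) = 0.9951802524
Theta = -S*exp(-qT)*phi(d1)*sigma/(2*sqrt(T)) - r*K*exp(-rT)*N(d2) + q*S*exp(-qT)*N(d1)
N(d1) = 0.7932015398; N(d2) = 0.7477733349; sqrt(T) = 0.2886173938
Term 1 = -0.8900 * 1.0000000000 * 0.2856016563 * 0.5200 / (2 * 0.2886173938) = -0.2289821220
Term 2 = -0.0580 * 0.8000 * 0.9951802524 * 0.7477733349 = -0.0345294535
Term 3 = 0 (no dividend yield, q = 0)
Theta = -0.2289821220 + (-0.0345294535) + (0.0000000000) = -0.263512

Answer: Theta = -0.263512


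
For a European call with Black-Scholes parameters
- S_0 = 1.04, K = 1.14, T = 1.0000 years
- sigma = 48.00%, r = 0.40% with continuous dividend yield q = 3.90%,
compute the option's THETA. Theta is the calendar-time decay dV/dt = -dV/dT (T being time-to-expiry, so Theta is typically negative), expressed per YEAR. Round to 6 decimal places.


d1 = -0.0241823943; d2 = -0.5041823943
phi(d1) = 0.3988256491; exp(-qT) = 0.9617507091; exp(-rT) = 0.9960079893
Theta = -S*exp(-qT)*phi(d1)*sigma/(2*sqrt(T)) - r*K*exp(-rT)*N(d2) + q*S*exp(-qT)*N(d1)
N(d1) = 0.4903535607; N(d2) = 0.3070666056; sqrt(T) = 1.0000000000
Term 1 = -1.0400 * 0.9617507091 * 0.3988256491 * 0.4800 / (2 * 1.0000000000) = -0.0957392844
Term 2 = -0.0040 * 1.1400 * 0.9960079893 * 0.3070666056 = -0.0013946340
Term 3 = 0.0390 * 1.0400 * 0.9617507091 * 0.4903535607 = 0.0191280102
Theta = -0.0957392844 + (-0.0013946340) + (0.0191280102) = -0.078006

Answer: Theta = -0.078006


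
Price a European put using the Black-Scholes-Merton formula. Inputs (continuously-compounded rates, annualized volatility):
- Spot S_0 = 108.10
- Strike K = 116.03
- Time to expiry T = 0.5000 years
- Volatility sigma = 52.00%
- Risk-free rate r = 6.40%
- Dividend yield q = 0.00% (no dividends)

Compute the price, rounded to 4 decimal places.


d1 = (ln(S/K) + (r - q + 0.5*sigma^2) * T) / (sigma * sqrt(T)) = 0.07834729
d2 = d1 - sigma * sqrt(T) = -0.28934824
exp(-rT) = 0.96850658; exp(-qT) = 1.00000000
P = K * exp(-rT) * N(-d2) - S_0 * exp(-qT) * N(-d1)
N(-d1) = 0.46877590; N(-d2) = 0.61384255
P = 116.0300 * 0.96850658 * 0.61384255 - 108.1000 * 1.00000000 * 0.46877590 = 18.3064

Answer: Price = 18.3064


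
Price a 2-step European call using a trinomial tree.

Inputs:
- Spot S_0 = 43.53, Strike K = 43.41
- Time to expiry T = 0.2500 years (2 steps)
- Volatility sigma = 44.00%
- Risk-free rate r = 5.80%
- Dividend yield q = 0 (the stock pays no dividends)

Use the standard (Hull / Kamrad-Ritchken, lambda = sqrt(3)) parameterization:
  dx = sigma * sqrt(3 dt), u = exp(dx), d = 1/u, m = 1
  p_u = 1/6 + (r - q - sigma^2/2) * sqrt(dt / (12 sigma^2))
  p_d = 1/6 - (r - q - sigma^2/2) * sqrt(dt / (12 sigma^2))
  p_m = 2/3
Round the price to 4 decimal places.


dt = T/N = 0.125000; dx = sigma*sqrt(3*dt) = 0.269444
u = exp(dx) = 1.309236; d = 1/u = 0.763804
p_u = 0.157667, p_m = 0.666667, p_d = 0.175667
Discount per step: exp(-r*dt) = 0.992776
Stock lattice S(k, j) with j the centered position index:
  k=0: S(0,+0) = 43.5300
  k=1: S(1,-1) = 33.2484; S(1,+0) = 43.5300; S(1,+1) = 56.9910
  k=2: S(2,-2) = 25.3953; S(2,-1) = 33.2484; S(2,+0) = 43.5300; S(2,+1) = 56.9910; S(2,+2) = 74.6147
Terminal payoffs V(N, j) = max(S_T - K, 0):
  V(2,-2) = 0.000000; V(2,-1) = 0.000000; V(2,+0) = 0.120000; V(2,+1) = 13.581049; V(2,+2) = 31.204742
Backward induction: V(k, j) = exp(-r*dt) * [p_u * V(k+1, j+1) + p_m * V(k+1, j) + p_d * V(k+1, j-1)]
  V(1,-1) = exp(-r*dt) * [p_u*0.120000 + p_m*0.000000 + p_d*0.000000] = 0.018783
  V(1,+0) = exp(-r*dt) * [p_u*13.581049 + p_m*0.120000 + p_d*0.000000] = 2.205232
  V(1,+1) = exp(-r*dt) * [p_u*31.204742 + p_m*13.581049 + p_d*0.120000] = 13.893963
  V(0,+0) = exp(-r*dt) * [p_u*13.893963 + p_m*2.205232 + p_d*0.018783] = 3.637601

Answer: Price = V(0,0) = 3.6376


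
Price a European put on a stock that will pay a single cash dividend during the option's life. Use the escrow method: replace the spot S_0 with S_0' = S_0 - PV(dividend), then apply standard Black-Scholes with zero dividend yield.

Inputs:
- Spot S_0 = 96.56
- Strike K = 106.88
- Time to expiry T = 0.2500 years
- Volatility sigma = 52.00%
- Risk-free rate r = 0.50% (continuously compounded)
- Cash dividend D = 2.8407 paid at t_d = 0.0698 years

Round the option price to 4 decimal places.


PV(D) = D * exp(-r * t_d) = 2.8407 * 0.99965106 = 2.83970877
S_0' = S_0 - PV(D) = 96.5600 - 2.83970877 = 93.72029123
d1 = (ln(S_0'/K) + (r + sigma^2/2)*T) / (sigma*sqrt(T)) = -0.37054611
d2 = d1 - sigma*sqrt(T) = -0.63054611
exp(-rT) = 0.99875078
N(-d1) = 0.64451219; N(-d2) = 0.73583133
P = K * exp(-rT) * N(-d2) - S_0' * N(-d1) = 106.8800 * 0.99875078 * 0.73583133 - 93.72029123 * 0.64451219 = 18.1435

Answer: Price = 18.1435


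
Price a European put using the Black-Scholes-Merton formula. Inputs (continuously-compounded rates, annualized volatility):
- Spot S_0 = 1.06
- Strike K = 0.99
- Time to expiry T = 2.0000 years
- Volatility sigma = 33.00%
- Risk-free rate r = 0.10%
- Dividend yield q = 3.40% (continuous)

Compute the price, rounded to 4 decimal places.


d1 = (ln(S/K) + (r - q + 0.5*sigma^2) * T) / (sigma * sqrt(T)) = 0.23831479
d2 = d1 - sigma * sqrt(T) = -0.22837568
exp(-rT) = 0.99800200; exp(-qT) = 0.93426047
P = K * exp(-rT) * N(-d2) - S_0 * exp(-qT) * N(-d1)
N(-d1) = 0.40581847; N(-d2) = 0.59032290
P = 0.9900 * 0.99800200 * 0.59032290 - 1.0600 * 0.93426047 * 0.40581847 = 0.1814

Answer: Price = 0.1814


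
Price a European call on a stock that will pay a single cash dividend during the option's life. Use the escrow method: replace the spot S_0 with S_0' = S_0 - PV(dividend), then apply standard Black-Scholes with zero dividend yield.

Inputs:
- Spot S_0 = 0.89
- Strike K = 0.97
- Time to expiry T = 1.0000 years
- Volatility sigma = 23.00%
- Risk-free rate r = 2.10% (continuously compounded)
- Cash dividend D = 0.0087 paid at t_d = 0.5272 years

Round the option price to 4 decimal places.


PV(D) = D * exp(-r * t_d) = 0.0087 * 0.98898986 = 0.00860421
S_0' = S_0 - PV(D) = 0.8900 - 0.00860421 = 0.88139579
d1 = (ln(S_0'/K) + (r + sigma^2/2)*T) / (sigma*sqrt(T)) = -0.21017086
d2 = d1 - sigma*sqrt(T) = -0.44017086
exp(-rT) = 0.97921896
N(d1) = 0.41676716; N(d2) = 0.32990668
C = S_0' * N(d1) - K * exp(-rT) * N(d2) = 0.88139579 * 0.41676716 - 0.9700 * 0.97921896 * 0.32990668 = 0.0540

Answer: Price = 0.0540


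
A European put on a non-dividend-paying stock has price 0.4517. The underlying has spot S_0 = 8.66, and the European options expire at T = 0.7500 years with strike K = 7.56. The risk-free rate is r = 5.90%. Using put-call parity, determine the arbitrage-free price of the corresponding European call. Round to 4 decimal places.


Answer: Call price = 1.8789

Derivation:
Put-call parity: C - P = S_0 * exp(-qT) - K * exp(-rT).
S_0 * exp(-qT) = 8.6600 * 1.00000000 = 8.66000000
K * exp(-rT) = 7.5600 * 0.95671475 = 7.23276350
C = P + S*exp(-qT) - K*exp(-rT)
C = 0.4517 + 8.66000000 - 7.23276350 = 1.8789


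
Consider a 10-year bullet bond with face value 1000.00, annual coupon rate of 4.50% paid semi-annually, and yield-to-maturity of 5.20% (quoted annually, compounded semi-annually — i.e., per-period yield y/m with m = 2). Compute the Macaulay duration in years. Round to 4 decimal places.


Answer: Macaulay duration = 8.0992 years

Derivation:
Coupon per period c = face * coupon_rate / m = 22.500000
Periods per year m = 2; per-period yield y/m = 0.026000
Number of cashflows N = 20
Cashflows (t years, CF_t, discount factor 1/(1+y/m)^(m*t), PV):
  t = 0.5000: CF_t = 22.500000, DF = 0.974659, PV = 21.929825
  t = 1.0000: CF_t = 22.500000, DF = 0.949960, PV = 21.374098
  t = 1.5000: CF_t = 22.500000, DF = 0.925887, PV = 20.832454
  t = 2.0000: CF_t = 22.500000, DF = 0.902424, PV = 20.304536
  t = 2.5000: CF_t = 22.500000, DF = 0.879555, PV = 19.789996
  t = 3.0000: CF_t = 22.500000, DF = 0.857266, PV = 19.288495
  t = 3.5000: CF_t = 22.500000, DF = 0.835542, PV = 18.799703
  t = 4.0000: CF_t = 22.500000, DF = 0.814369, PV = 18.323297
  t = 4.5000: CF_t = 22.500000, DF = 0.793732, PV = 17.858964
  t = 5.0000: CF_t = 22.500000, DF = 0.773618, PV = 17.406398
  t = 5.5000: CF_t = 22.500000, DF = 0.754013, PV = 16.965300
  t = 6.0000: CF_t = 22.500000, DF = 0.734906, PV = 16.535380
  t = 6.5000: CF_t = 22.500000, DF = 0.716282, PV = 16.116355
  t = 7.0000: CF_t = 22.500000, DF = 0.698131, PV = 15.707948
  t = 7.5000: CF_t = 22.500000, DF = 0.680440, PV = 15.309891
  t = 8.0000: CF_t = 22.500000, DF = 0.663197, PV = 14.921921
  t = 8.5000: CF_t = 22.500000, DF = 0.646390, PV = 14.543783
  t = 9.0000: CF_t = 22.500000, DF = 0.630010, PV = 14.175227
  t = 9.5000: CF_t = 22.500000, DF = 0.614045, PV = 13.816011
  t = 10.0000: CF_t = 1022.500000, DF = 0.598484, PV = 611.950228
Price P = sum_t PV_t = 945.949814
Macaulay numerator sum_t t * PV_t:
  t * PV_t at t = 0.5000: 10.964912
  t * PV_t at t = 1.0000: 21.374098
  t * PV_t at t = 1.5000: 31.248681
  t * PV_t at t = 2.0000: 40.609073
  t * PV_t at t = 2.5000: 49.474991
  t * PV_t at t = 3.0000: 57.865486
  t * PV_t at t = 3.5000: 65.798961
  t * PV_t at t = 4.0000: 73.293190
  t * PV_t at t = 4.5000: 80.365340
  t * PV_t at t = 5.0000: 87.031990
  t * PV_t at t = 5.5000: 93.309151
  t * PV_t at t = 6.0000: 99.212282
  t * PV_t at t = 6.5000: 104.756308
  t * PV_t at t = 7.0000: 109.955639
  t * PV_t at t = 7.5000: 114.824185
  t * PV_t at t = 8.0000: 119.375371
  t * PV_t at t = 8.5000: 123.622155
  t * PV_t at t = 9.0000: 127.577044
  t * PV_t at t = 9.5000: 131.252102
  t * PV_t at t = 10.0000: 6119.502283
Macaulay duration D = (sum_t t * PV_t) / P = 7661.413242 / 945.949814 = 8.099175


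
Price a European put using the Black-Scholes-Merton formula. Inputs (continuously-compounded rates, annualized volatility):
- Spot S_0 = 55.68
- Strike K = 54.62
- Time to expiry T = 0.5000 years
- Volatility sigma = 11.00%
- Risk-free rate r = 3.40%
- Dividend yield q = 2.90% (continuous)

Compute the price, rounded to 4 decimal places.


d1 = (ln(S/K) + (r - q + 0.5*sigma^2) * T) / (sigma * sqrt(T)) = 0.31814534
d2 = d1 - sigma * sqrt(T) = 0.24036359
exp(-rT) = 0.98314368; exp(-qT) = 0.98560462
P = K * exp(-rT) * N(-d2) - S_0 * exp(-qT) * N(-d1)
N(-d1) = 0.37518735; N(-d2) = 0.40502420
P = 54.6200 * 0.98314368 * 0.40502420 - 55.6800 * 0.98560462 * 0.37518735 = 1.1598

Answer: Price = 1.1598


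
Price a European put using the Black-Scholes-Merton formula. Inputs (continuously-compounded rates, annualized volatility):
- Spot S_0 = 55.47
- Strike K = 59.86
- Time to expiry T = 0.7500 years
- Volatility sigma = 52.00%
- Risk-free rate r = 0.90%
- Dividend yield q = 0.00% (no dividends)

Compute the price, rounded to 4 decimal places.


Answer: Price = 12.3501

Derivation:
d1 = (ln(S/K) + (r - q + 0.5*sigma^2) * T) / (sigma * sqrt(T)) = 0.07102259
d2 = d1 - sigma * sqrt(T) = -0.37931062
exp(-rT) = 0.99327273; exp(-qT) = 1.00000000
P = K * exp(-rT) * N(-d2) - S_0 * exp(-qT) * N(-d1)
N(-d1) = 0.47168989; N(-d2) = 0.64777139
P = 59.8600 * 0.99327273 * 0.64777139 - 55.4700 * 1.00000000 * 0.47168989 = 12.3501


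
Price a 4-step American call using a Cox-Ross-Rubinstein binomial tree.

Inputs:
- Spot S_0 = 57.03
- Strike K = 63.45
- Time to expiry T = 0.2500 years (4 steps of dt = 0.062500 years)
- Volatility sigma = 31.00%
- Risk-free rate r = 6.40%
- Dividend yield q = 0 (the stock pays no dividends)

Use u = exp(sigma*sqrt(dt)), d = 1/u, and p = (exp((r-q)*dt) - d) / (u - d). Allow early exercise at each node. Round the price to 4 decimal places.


Answer: Price = V(0,0) = 1.7193

Derivation:
dt = T/N = 0.062500
u = exp(sigma*sqrt(dt)) = 1.080582; d = 1/u = 0.925427
p = (exp((r-q)*dt) - d) / (u - d) = 0.506467
Discount per step: exp(-r*dt) = 0.996008
Stock lattice S(k, i) with i counting down-moves:
  k=0: S(0,0) = 57.0300
  k=1: S(1,0) = 61.6256; S(1,1) = 52.7771
  k=2: S(2,0) = 66.5915; S(2,1) = 57.0300; S(2,2) = 48.8414
  k=3: S(3,0) = 71.9576; S(3,1) = 61.6256; S(3,2) = 52.7771; S(3,3) = 45.1991
  k=4: S(4,0) = 77.7561; S(4,1) = 66.5915; S(4,2) = 57.0300; S(4,3) = 48.8414; S(4,4) = 41.8285
Terminal payoffs V(N, i) = max(S_T - K, 0):
  V(4,0) = 14.306134; V(4,1) = 3.141534; V(4,2) = 0.000000; V(4,3) = 0.000000; V(4,4) = 0.000000
Backward induction: V(k, i) = exp(-r*dt) * [p * V(k+1, i) + (1-p) * V(k+1, i+1)]; then take max(V_cont, immediate exercise) for American.
  V(3,0) = exp(-r*dt) * [p*14.306134 + (1-p)*3.141534] = 8.760921; exercise = 8.507628; V(3,0) = max -> 8.760921
  V(3,1) = exp(-r*dt) * [p*3.141534 + (1-p)*0.000000] = 1.584731; exercise = 0.000000; V(3,1) = max -> 1.584731
  V(3,2) = exp(-r*dt) * [p*0.000000 + (1-p)*0.000000] = 0.000000; exercise = 0.000000; V(3,2) = max -> 0.000000
  V(3,3) = exp(-r*dt) * [p*0.000000 + (1-p)*0.000000] = 0.000000; exercise = 0.000000; V(3,3) = max -> 0.000000
  V(2,0) = exp(-r*dt) * [p*8.760921 + (1-p)*1.584731] = 5.198399; exercise = 3.141534; V(2,0) = max -> 5.198399
  V(2,1) = exp(-r*dt) * [p*1.584731 + (1-p)*0.000000] = 0.799410; exercise = 0.000000; V(2,1) = max -> 0.799410
  V(2,2) = exp(-r*dt) * [p*0.000000 + (1-p)*0.000000] = 0.000000; exercise = 0.000000; V(2,2) = max -> 0.000000
  V(1,0) = exp(-r*dt) * [p*5.198399 + (1-p)*0.799410] = 3.015267; exercise = 0.000000; V(1,0) = max -> 3.015267
  V(1,1) = exp(-r*dt) * [p*0.799410 + (1-p)*0.000000] = 0.403258; exercise = 0.000000; V(1,1) = max -> 0.403258
  V(0,0) = exp(-r*dt) * [p*3.015267 + (1-p)*0.403258] = 1.719264; exercise = 0.000000; V(0,0) = max -> 1.719264


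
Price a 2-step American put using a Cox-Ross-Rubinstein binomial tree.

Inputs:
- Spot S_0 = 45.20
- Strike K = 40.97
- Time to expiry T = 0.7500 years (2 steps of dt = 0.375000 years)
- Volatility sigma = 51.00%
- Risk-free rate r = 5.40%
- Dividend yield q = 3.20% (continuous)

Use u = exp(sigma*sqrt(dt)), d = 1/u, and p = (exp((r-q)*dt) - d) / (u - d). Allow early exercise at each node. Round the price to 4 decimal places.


dt = T/N = 0.375000
u = exp(sigma*sqrt(dt)) = 1.366578; d = 1/u = 0.731755
p = (exp((r-q)*dt) - d) / (u - d) = 0.435601
Discount per step: exp(-r*dt) = 0.979954
Stock lattice S(k, i) with i counting down-moves:
  k=0: S(0,0) = 45.2000
  k=1: S(1,0) = 61.7693; S(1,1) = 33.0753
  k=2: S(2,0) = 84.4126; S(2,1) = 45.2000; S(2,2) = 24.2030
Terminal payoffs V(N, i) = max(K - S_T, 0):
  V(2,0) = 0.000000; V(2,1) = 0.000000; V(2,2) = 16.766985
Backward induction: V(k, i) = exp(-r*dt) * [p * V(k+1, i) + (1-p) * V(k+1, i+1)]; then take max(V_cont, immediate exercise) for American.
  V(1,0) = exp(-r*dt) * [p*0.000000 + (1-p)*0.000000] = 0.000000; exercise = 0.000000; V(1,0) = max -> 0.000000
  V(1,1) = exp(-r*dt) * [p*0.000000 + (1-p)*16.766985] = 9.273574; exercise = 7.894688; V(1,1) = max -> 9.273574
  V(0,0) = exp(-r*dt) * [p*0.000000 + (1-p)*9.273574] = 5.129078; exercise = 0.000000; V(0,0) = max -> 5.129078

Answer: Price = V(0,0) = 5.1291


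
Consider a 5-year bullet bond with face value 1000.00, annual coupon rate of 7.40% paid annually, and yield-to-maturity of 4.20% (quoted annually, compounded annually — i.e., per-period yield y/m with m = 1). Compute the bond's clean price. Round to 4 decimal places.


Answer: Price = 1141.6614

Derivation:
Coupon per period c = face * coupon_rate / m = 74.000000
Periods per year m = 1; per-period yield y/m = 0.042000
Number of cashflows N = 5
Cashflows (t years, CF_t, discount factor 1/(1+y/m)^(m*t), PV):
  t = 1.0000: CF_t = 74.000000, DF = 0.959693, PV = 71.017274
  t = 2.0000: CF_t = 74.000000, DF = 0.921010, PV = 68.154774
  t = 3.0000: CF_t = 74.000000, DF = 0.883887, PV = 65.407653
  t = 4.0000: CF_t = 74.000000, DF = 0.848260, PV = 62.771260
  t = 5.0000: CF_t = 1074.000000, DF = 0.814069, PV = 874.310485
Price P = sum_t PV_t = 1141.661446


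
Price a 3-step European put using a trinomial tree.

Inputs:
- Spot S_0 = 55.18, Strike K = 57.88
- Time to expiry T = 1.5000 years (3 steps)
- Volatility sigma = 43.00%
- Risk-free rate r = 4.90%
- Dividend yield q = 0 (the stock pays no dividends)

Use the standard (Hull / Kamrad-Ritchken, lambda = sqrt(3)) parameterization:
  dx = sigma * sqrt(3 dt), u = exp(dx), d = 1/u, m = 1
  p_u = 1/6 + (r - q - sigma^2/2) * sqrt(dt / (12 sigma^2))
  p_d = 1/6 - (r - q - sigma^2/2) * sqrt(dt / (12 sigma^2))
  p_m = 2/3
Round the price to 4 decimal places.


dt = T/N = 0.500000; dx = sigma*sqrt(3*dt) = 0.526640
u = exp(dx) = 1.693234; d = 1/u = 0.590586
p_u = 0.146041, p_m = 0.666667, p_d = 0.187293
Discount per step: exp(-r*dt) = 0.975798
Stock lattice S(k, j) with j the centered position index:
  k=0: S(0,+0) = 55.1800
  k=1: S(1,-1) = 32.5885; S(1,+0) = 55.1800; S(1,+1) = 93.4327
  k=2: S(2,-2) = 19.2463; S(2,-1) = 32.5885; S(2,+0) = 55.1800; S(2,+1) = 93.4327; S(2,+2) = 158.2033
  k=3: S(3,-3) = 11.3666; S(3,-2) = 19.2463; S(3,-1) = 32.5885; S(3,+0) = 55.1800; S(3,+1) = 93.4327; S(3,+2) = 158.2033; S(3,+3) = 267.8753
Terminal payoffs V(N, j) = max(K - S_T, 0):
  V(3,-3) = 46.513395; V(3,-2) = 38.633678; V(3,-1) = 25.291474; V(3,+0) = 2.700000; V(3,+1) = 0.000000; V(3,+2) = 0.000000; V(3,+3) = 0.000000
Backward induction: V(k, j) = exp(-r*dt) * [p_u * V(k+1, j+1) + p_m * V(k+1, j) + p_d * V(k+1, j-1)]
  V(2,-2) = exp(-r*dt) * [p_u*25.291474 + p_m*38.633678 + p_d*46.513395] = 37.237403
  V(2,-1) = exp(-r*dt) * [p_u*2.700000 + p_m*25.291474 + p_d*38.633678] = 23.898357
  V(2,+0) = exp(-r*dt) * [p_u*0.000000 + p_m*2.700000 + p_d*25.291474] = 6.378700
  V(2,+1) = exp(-r*dt) * [p_u*0.000000 + p_m*0.000000 + p_d*2.700000] = 0.493451
  V(2,+2) = exp(-r*dt) * [p_u*0.000000 + p_m*0.000000 + p_d*0.000000] = 0.000000
  V(1,-1) = exp(-r*dt) * [p_u*6.378700 + p_m*23.898357 + p_d*37.237403] = 23.261144
  V(1,+0) = exp(-r*dt) * [p_u*0.493451 + p_m*6.378700 + p_d*23.898357] = 8.587526
  V(1,+1) = exp(-r*dt) * [p_u*0.000000 + p_m*0.493451 + p_d*6.378700] = 1.486776
  V(0,+0) = exp(-r*dt) * [p_u*1.486776 + p_m*8.587526 + p_d*23.261144] = 10.049535

Answer: Price = V(0,0) = 10.0495


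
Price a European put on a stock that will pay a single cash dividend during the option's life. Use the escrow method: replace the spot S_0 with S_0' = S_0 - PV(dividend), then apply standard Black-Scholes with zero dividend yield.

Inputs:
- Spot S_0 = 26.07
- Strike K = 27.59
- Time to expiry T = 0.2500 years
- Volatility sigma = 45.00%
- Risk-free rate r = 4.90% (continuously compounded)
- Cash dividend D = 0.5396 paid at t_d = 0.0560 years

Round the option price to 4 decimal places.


PV(D) = D * exp(-r * t_d) = 0.5396 * 0.99725976 = 0.53812137
S_0' = S_0 - PV(D) = 26.0700 - 0.53812137 = 25.53187863
d1 = (ln(S_0'/K) + (r + sigma^2/2)*T) / (sigma*sqrt(T)) = -0.17761366
d2 = d1 - sigma*sqrt(T) = -0.40261366
exp(-rT) = 0.98782473
N(-d1) = 0.57048680; N(-d2) = 0.65638377
P = K * exp(-rT) * N(-d2) - S_0' * N(-d1) = 27.5900 * 0.98782473 * 0.65638377 - 25.53187863 * 0.57048680 = 3.3235

Answer: Price = 3.3235


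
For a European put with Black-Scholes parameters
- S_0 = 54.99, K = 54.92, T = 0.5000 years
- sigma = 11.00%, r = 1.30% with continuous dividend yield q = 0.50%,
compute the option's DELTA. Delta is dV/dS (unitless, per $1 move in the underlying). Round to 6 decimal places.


d1 = 0.1066930232; d2 = 0.0289112772
phi(d1) = 0.3966780701; exp(-qT) = 0.9975031224; exp(-rT) = 0.9935210793
N(-d1) = 0.4575162589
Delta = -exp(-qT) * N(-d1) = -0.9975031224 * 0.4575162589 = -0.456374

Answer: Delta = -0.456374


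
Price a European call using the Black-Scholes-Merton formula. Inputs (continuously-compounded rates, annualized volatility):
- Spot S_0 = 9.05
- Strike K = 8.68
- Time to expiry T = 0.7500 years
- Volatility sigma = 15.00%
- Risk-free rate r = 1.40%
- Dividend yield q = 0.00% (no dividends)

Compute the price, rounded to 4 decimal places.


d1 = (ln(S/K) + (r - q + 0.5*sigma^2) * T) / (sigma * sqrt(T)) = 0.46712047
d2 = d1 - sigma * sqrt(T) = 0.33721666
exp(-rT) = 0.98955493; exp(-qT) = 1.00000000
C = S_0 * exp(-qT) * N(d1) - K * exp(-rT) * N(d2)
N(d1) = 0.67979316; N(d2) = 0.63202321
C = 9.0500 * 1.00000000 * 0.67979316 - 8.6800 * 0.98955493 * 0.63202321 = 0.7235

Answer: Price = 0.7235


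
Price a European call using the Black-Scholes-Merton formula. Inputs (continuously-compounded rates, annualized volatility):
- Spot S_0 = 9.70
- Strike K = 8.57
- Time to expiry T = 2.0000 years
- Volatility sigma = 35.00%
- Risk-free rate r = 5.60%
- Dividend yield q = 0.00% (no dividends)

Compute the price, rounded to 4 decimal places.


Answer: Price = 2.9001

Derivation:
d1 = (ln(S/K) + (r - q + 0.5*sigma^2) * T) / (sigma * sqrt(T)) = 0.72399280
d2 = d1 - sigma * sqrt(T) = 0.22901805
exp(-rT) = 0.89404426; exp(-qT) = 1.00000000
C = S_0 * exp(-qT) * N(d1) - K * exp(-rT) * N(d2)
N(d1) = 0.76546492; N(d2) = 0.59057256
C = 9.7000 * 1.00000000 * 0.76546492 - 8.5700 * 0.89404426 * 0.59057256 = 2.9001


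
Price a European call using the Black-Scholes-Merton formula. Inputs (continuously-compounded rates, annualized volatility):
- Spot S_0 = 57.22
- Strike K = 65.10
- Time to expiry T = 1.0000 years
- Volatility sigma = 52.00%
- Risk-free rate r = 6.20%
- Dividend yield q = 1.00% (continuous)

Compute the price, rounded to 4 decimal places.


Answer: Price = 9.9478

Derivation:
d1 = (ln(S/K) + (r - q + 0.5*sigma^2) * T) / (sigma * sqrt(T)) = 0.11188257
d2 = d1 - sigma * sqrt(T) = -0.40811743
exp(-rT) = 0.93988289; exp(-qT) = 0.99004983
C = S_0 * exp(-qT) * N(d1) - K * exp(-rT) * N(d2)
N(d1) = 0.54454174; N(d2) = 0.34159373
C = 57.2200 * 0.99004983 * 0.54454174 - 65.1000 * 0.93988289 * 0.34159373 = 9.9478


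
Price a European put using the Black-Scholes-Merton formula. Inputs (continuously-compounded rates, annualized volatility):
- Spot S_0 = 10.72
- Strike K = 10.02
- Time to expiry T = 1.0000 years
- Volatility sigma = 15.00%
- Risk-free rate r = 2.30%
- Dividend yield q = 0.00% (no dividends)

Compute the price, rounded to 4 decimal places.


Answer: Price = 0.2574

Derivation:
d1 = (ln(S/K) + (r - q + 0.5*sigma^2) * T) / (sigma * sqrt(T)) = 0.67852040
d2 = d1 - sigma * sqrt(T) = 0.52852040
exp(-rT) = 0.97726248; exp(-qT) = 1.00000000
P = K * exp(-rT) * N(-d2) - S_0 * exp(-qT) * N(-d1)
N(-d1) = 0.24872090; N(-d2) = 0.29856910
P = 10.0200 * 0.97726248 * 0.29856910 - 10.7200 * 1.00000000 * 0.24872090 = 0.2574


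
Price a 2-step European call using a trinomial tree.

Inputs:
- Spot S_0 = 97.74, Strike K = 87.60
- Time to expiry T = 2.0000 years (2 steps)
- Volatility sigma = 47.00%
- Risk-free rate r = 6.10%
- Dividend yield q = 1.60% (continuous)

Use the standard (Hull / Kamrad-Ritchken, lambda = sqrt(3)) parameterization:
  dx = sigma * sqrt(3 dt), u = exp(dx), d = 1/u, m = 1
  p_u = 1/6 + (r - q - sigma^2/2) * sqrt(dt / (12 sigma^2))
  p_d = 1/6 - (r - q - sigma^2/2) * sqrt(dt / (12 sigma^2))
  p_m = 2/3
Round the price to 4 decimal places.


Answer: Price = V(0,0) = 30.1194

Derivation:
dt = T/N = 1.000000; dx = sigma*sqrt(3*dt) = 0.814064
u = exp(dx) = 2.257062; d = 1/u = 0.443054
p_u = 0.126467, p_m = 0.666667, p_d = 0.206866
Discount per step: exp(-r*dt) = 0.940823
Stock lattice S(k, j) with j the centered position index:
  k=0: S(0,+0) = 97.7400
  k=1: S(1,-1) = 43.3041; S(1,+0) = 97.7400; S(1,+1) = 220.6052
  k=2: S(2,-2) = 19.1860; S(2,-1) = 43.3041; S(2,+0) = 97.7400; S(2,+1) = 220.6052; S(2,+2) = 497.9196
Terminal payoffs V(N, j) = max(S_T - K, 0):
  V(2,-2) = 0.000000; V(2,-1) = 0.000000; V(2,+0) = 10.140000; V(2,+1) = 133.005220; V(2,+2) = 410.319616
Backward induction: V(k, j) = exp(-r*dt) * [p_u * V(k+1, j+1) + p_m * V(k+1, j) + p_d * V(k+1, j-1)]
  V(1,-1) = exp(-r*dt) * [p_u*10.140000 + p_m*0.000000 + p_d*0.000000] = 1.206490
  V(1,+0) = exp(-r*dt) * [p_u*133.005220 + p_m*10.140000 + p_d*0.000000] = 22.185352
  V(1,+1) = exp(-r*dt) * [p_u*410.319616 + p_m*133.005220 + p_d*10.140000] = 134.217571
  V(0,+0) = exp(-r*dt) * [p_u*134.217571 + p_m*22.185352 + p_d*1.206490] = 30.119446


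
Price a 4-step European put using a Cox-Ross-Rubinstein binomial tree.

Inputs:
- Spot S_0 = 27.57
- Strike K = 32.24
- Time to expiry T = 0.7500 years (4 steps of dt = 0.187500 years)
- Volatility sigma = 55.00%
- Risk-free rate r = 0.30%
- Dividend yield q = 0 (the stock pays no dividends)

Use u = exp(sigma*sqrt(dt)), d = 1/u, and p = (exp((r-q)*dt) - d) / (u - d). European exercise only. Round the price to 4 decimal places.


Answer: Price = V(0,0) = 8.4261

Derivation:
dt = T/N = 0.187500
u = exp(sigma*sqrt(dt)) = 1.268908; d = 1/u = 0.788079
p = (exp((r-q)*dt) - d) / (u - d) = 0.441911
Discount per step: exp(-r*dt) = 0.999438
Stock lattice S(k, i) with i counting down-moves:
  k=0: S(0,0) = 27.5700
  k=1: S(1,0) = 34.9838; S(1,1) = 21.7273
  k=2: S(2,0) = 44.3912; S(2,1) = 27.5700; S(2,2) = 17.1229
  k=3: S(3,0) = 56.3284; S(3,1) = 34.9838; S(3,2) = 21.7273; S(3,3) = 13.4942
  k=4: S(4,0) = 71.4756; S(4,1) = 44.3912; S(4,2) = 27.5700; S(4,3) = 17.1229; S(4,4) = 10.6345
Terminal payoffs V(N, i) = max(K - S_T, 0):
  V(4,0) = 0.000000; V(4,1) = 0.000000; V(4,2) = 4.670000; V(4,3) = 15.117143; V(4,4) = 21.605534
Backward induction: V(k, i) = exp(-r*dt) * [p * V(k+1, i) + (1-p) * V(k+1, i+1)].
  V(3,0) = exp(-r*dt) * [p*0.000000 + (1-p)*0.000000] = 0.000000
  V(3,1) = exp(-r*dt) * [p*0.000000 + (1-p)*4.670000] = 2.604811
  V(3,2) = exp(-r*dt) * [p*4.670000 + (1-p)*15.117143] = 10.494533
  V(3,3) = exp(-r*dt) * [p*15.117143 + (1-p)*21.605534] = 18.727706
  V(2,0) = exp(-r*dt) * [p*0.000000 + (1-p)*2.604811] = 1.452900
  V(2,1) = exp(-r*dt) * [p*2.604811 + (1-p)*10.494533] = 7.004039
  V(2,2) = exp(-r*dt) * [p*10.494533 + (1-p)*18.727706] = 15.080893
  V(1,0) = exp(-r*dt) * [p*1.452900 + (1-p)*7.004039] = 4.548372
  V(1,1) = exp(-r*dt) * [p*7.004039 + (1-p)*15.080893] = 11.505171
  V(0,0) = exp(-r*dt) * [p*4.548372 + (1-p)*11.505171] = 8.426145


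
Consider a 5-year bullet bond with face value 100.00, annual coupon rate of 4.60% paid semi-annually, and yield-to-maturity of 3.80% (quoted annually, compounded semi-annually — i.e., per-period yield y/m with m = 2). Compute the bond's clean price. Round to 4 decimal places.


Coupon per period c = face * coupon_rate / m = 2.300000
Periods per year m = 2; per-period yield y/m = 0.019000
Number of cashflows N = 10
Cashflows (t years, CF_t, discount factor 1/(1+y/m)^(m*t), PV):
  t = 0.5000: CF_t = 2.300000, DF = 0.981354, PV = 2.257115
  t = 1.0000: CF_t = 2.300000, DF = 0.963056, PV = 2.215029
  t = 1.5000: CF_t = 2.300000, DF = 0.945099, PV = 2.173728
  t = 2.0000: CF_t = 2.300000, DF = 0.927477, PV = 2.133198
  t = 2.5000: CF_t = 2.300000, DF = 0.910184, PV = 2.093423
  t = 3.0000: CF_t = 2.300000, DF = 0.893213, PV = 2.054389
  t = 3.5000: CF_t = 2.300000, DF = 0.876558, PV = 2.016084
  t = 4.0000: CF_t = 2.300000, DF = 0.860214, PV = 1.978492
  t = 4.5000: CF_t = 2.300000, DF = 0.844175, PV = 1.941602
  t = 5.0000: CF_t = 102.300000, DF = 0.828434, PV = 84.748846
Price P = sum_t PV_t = 103.611906

Answer: Price = 103.6119


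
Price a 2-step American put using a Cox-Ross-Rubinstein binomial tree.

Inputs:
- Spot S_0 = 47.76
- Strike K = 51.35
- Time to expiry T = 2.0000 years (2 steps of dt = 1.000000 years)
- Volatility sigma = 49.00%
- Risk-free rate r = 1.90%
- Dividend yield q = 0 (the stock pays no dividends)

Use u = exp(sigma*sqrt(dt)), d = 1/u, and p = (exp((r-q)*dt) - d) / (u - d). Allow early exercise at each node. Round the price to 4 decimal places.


dt = T/N = 1.000000
u = exp(sigma*sqrt(dt)) = 1.632316; d = 1/u = 0.612626
p = (exp((r-q)*dt) - d) / (u - d) = 0.398705
Discount per step: exp(-r*dt) = 0.981179
Stock lattice S(k, i) with i counting down-moves:
  k=0: S(0,0) = 47.7600
  k=1: S(1,0) = 77.9594; S(1,1) = 29.2590
  k=2: S(2,0) = 127.2544; S(2,1) = 47.7600; S(2,2) = 17.9249
Terminal payoffs V(N, i) = max(K - S_T, 0):
  V(2,0) = 0.000000; V(2,1) = 3.590000; V(2,2) = 33.425142
Backward induction: V(k, i) = exp(-r*dt) * [p * V(k+1, i) + (1-p) * V(k+1, i+1)]; then take max(V_cont, immediate exercise) for American.
  V(1,0) = exp(-r*dt) * [p*0.000000 + (1-p)*3.590000] = 2.118023; exercise = 0.000000; V(1,0) = max -> 2.118023
  V(1,1) = exp(-r*dt) * [p*3.590000 + (1-p)*33.425142] = 21.124524; exercise = 22.090963; V(1,1) = max -> 22.090963
  V(0,0) = exp(-r*dt) * [p*2.118023 + (1-p)*22.090963] = 13.861764; exercise = 3.590000; V(0,0) = max -> 13.861764

Answer: Price = V(0,0) = 13.8618


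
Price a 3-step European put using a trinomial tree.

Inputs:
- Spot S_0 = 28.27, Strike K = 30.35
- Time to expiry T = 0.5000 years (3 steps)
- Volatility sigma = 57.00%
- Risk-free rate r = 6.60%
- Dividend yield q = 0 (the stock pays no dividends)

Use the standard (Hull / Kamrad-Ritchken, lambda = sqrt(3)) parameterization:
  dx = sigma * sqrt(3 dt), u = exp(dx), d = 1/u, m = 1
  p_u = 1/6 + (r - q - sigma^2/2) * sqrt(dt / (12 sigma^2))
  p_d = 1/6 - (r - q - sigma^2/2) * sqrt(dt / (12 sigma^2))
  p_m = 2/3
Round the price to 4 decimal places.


dt = T/N = 0.166667; dx = sigma*sqrt(3*dt) = 0.403051
u = exp(dx) = 1.496383; d = 1/u = 0.668278
p_u = 0.146725, p_m = 0.666667, p_d = 0.186608
Discount per step: exp(-r*dt) = 0.989060
Stock lattice S(k, j) with j the centered position index:
  k=0: S(0,+0) = 28.2700
  k=1: S(1,-1) = 18.8922; S(1,+0) = 28.2700; S(1,+1) = 42.3027
  k=2: S(2,-2) = 12.6253; S(2,-1) = 18.8922; S(2,+0) = 28.2700; S(2,+1) = 42.3027; S(2,+2) = 63.3011
  k=3: S(3,-3) = 8.4372; S(3,-2) = 12.6253; S(3,-1) = 18.8922; S(3,+0) = 28.2700; S(3,+1) = 42.3027; S(3,+2) = 63.3011; S(3,+3) = 94.7227
Terminal payoffs V(N, j) = max(K - S_T, 0):
  V(3,-3) = 21.912816; V(3,-2) = 17.724742; V(3,-1) = 11.457778; V(3,+0) = 2.080000; V(3,+1) = 0.000000; V(3,+2) = 0.000000; V(3,+3) = 0.000000
Backward induction: V(k, j) = exp(-r*dt) * [p_u * V(k+1, j+1) + p_m * V(k+1, j) + p_d * V(k+1, j-1)]
  V(2,-2) = exp(-r*dt) * [p_u*11.457778 + p_m*17.724742 + p_d*21.912816] = 17.394357
  V(2,-1) = exp(-r*dt) * [p_u*2.080000 + p_m*11.457778 + p_d*17.724742] = 11.128205
  V(2,+0) = exp(-r*dt) * [p_u*0.000000 + p_m*2.080000 + p_d*11.457778] = 3.486223
  V(2,+1) = exp(-r*dt) * [p_u*0.000000 + p_m*0.000000 + p_d*2.080000] = 0.383899
  V(2,+2) = exp(-r*dt) * [p_u*0.000000 + p_m*0.000000 + p_d*0.000000] = 0.000000
  V(1,-1) = exp(-r*dt) * [p_u*3.486223 + p_m*11.128205 + p_d*17.394357] = 11.053986
  V(1,+0) = exp(-r*dt) * [p_u*0.383899 + p_m*3.486223 + p_d*11.128205] = 4.408333
  V(1,+1) = exp(-r*dt) * [p_u*0.000000 + p_m*0.383899 + p_d*3.486223] = 0.896574
  V(0,+0) = exp(-r*dt) * [p_u*0.896574 + p_m*4.408333 + p_d*11.053986] = 5.077048

Answer: Price = V(0,0) = 5.0770


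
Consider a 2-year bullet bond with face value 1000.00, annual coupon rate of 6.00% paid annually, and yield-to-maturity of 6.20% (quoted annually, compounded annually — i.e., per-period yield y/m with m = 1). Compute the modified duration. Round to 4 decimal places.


Coupon per period c = face * coupon_rate / m = 60.000000
Periods per year m = 1; per-period yield y/m = 0.062000
Number of cashflows N = 2
Cashflows (t years, CF_t, discount factor 1/(1+y/m)^(m*t), PV):
  t = 1.0000: CF_t = 60.000000, DF = 0.941620, PV = 56.497175
  t = 2.0000: CF_t = 1060.000000, DF = 0.886647, PV = 939.846291
Price P = sum_t PV_t = 996.343466
First compute Macaulay numerator sum_t t * PV_t:
  t * PV_t at t = 1.0000: 56.497175
  t * PV_t at t = 2.0000: 1879.692582
Macaulay duration D = 1936.189757 / 996.343466 = 1.943295
Modified duration = D / (1 + y/m) = 1.943295 / (1 + 0.062000) = 1.829845

Answer: Modified duration = 1.8298
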